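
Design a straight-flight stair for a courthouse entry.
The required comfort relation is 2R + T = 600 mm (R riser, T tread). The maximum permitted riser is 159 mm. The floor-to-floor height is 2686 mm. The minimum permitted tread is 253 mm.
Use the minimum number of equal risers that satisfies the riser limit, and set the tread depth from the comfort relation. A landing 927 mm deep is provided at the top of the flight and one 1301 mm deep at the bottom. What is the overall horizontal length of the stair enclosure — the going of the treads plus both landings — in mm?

At most 159 each: 2686/159 = 16.89, giving 17 risers.
Riser R = 2686 / 17 = 158 mm, within the 159 mm limit.
T = 600 − 2·158 = 284 mm, which satisfies the 253 mm minimum.
Going = (17 − 1) × 284 = 4544 mm.
Enclosure = 4544 + 927 + 1301 = 6772 mm.

6772 mm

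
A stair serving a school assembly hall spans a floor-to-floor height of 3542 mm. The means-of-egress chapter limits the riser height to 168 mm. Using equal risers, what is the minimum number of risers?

22 risers

3542 / 168 = 21.08, so 22 risers are needed.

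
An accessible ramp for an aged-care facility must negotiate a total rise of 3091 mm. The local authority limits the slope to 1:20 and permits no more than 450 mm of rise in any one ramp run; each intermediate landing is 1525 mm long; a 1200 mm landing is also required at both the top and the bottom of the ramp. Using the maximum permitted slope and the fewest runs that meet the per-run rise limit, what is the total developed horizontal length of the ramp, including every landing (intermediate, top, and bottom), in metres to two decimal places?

73.37 m

3091 / 450 = 6.869 → round up to 7 ramp runs. That means 6 intermediate landings.
Horizontal run for 3091 mm of rise at 1:20 is 3091 × 20 = 61820 mm.
Intermediate landings: 6 × 1525 = 9150 mm.
Top and bottom landings: 2 × 1200 = 2400 mm.
Total = 61820 + 9150 + 2400 = 73370 mm.
= 73.37 m.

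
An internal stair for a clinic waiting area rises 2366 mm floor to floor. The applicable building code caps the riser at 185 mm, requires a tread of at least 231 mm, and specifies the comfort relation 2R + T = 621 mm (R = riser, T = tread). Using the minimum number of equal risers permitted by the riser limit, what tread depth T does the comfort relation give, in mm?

At most 185 each: 2366/185 = 12.79, giving 13 risers.
Each riser is 2366/13 = 182 mm (≤ 185 mm).
From 2R + T = 621: T = 621 − 364 = 257 mm.

257 mm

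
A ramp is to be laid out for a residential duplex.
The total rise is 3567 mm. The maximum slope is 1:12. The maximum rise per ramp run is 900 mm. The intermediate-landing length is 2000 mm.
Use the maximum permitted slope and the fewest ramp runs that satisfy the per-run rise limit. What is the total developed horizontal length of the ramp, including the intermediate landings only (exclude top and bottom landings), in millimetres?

At most 900 each: 3567/900 = 3.96, giving 4 ramp runs. That means 3 intermediate landings.
Horizontal run for 3567 mm of rise at 1:12 is 3567 × 12 = 42804 mm.
3 intermediate landings contribute 3 × 2000 = 6000 mm.
Total developed length = 42804 + 6000 = 48804 mm.

48804 mm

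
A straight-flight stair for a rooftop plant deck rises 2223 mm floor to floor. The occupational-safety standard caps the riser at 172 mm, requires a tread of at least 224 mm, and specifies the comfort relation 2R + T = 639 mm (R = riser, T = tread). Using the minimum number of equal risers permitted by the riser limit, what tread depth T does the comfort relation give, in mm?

2223 / 172 = 12.92, so 13 risers are needed.
Riser R = 2223 / 13 = 171 mm, within the 172 mm limit.
Tread T = 639 − 2 × 171 = 297 mm (≥ 224 mm).

297 mm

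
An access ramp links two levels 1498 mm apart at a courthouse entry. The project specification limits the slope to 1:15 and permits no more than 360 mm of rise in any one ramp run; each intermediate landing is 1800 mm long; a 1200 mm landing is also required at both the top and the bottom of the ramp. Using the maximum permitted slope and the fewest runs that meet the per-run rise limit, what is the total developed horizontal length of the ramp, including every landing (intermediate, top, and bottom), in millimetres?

⌈1498/360⌉ = 5 ramp runs. That means 4 intermediate landings.
Horizontal run for 1498 mm of rise at 1:15 is 1498 × 15 = 22470 mm.
4 intermediate landings contribute 4 × 1800 = 7200 mm.
Top and bottom landings: 2 × 1200 = 2400 mm.
Total = 22470 + 7200 + 2400 = 32070 mm.

32070 mm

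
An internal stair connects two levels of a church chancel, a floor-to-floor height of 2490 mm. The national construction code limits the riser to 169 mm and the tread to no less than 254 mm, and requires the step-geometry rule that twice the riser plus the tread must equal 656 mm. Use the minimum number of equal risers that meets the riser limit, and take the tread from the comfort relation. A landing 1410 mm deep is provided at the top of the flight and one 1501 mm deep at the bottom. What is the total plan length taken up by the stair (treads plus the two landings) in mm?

2490 / 169 = 14.73, so 15 risers are needed.
R = 2490 ÷ 15 = 166 mm.
From 2R + T = 656: T = 656 − 332 = 324 mm.
Treads = 15 − 1 = 14; going = 14 × 324 = 4536 mm.
Add landings: 4536 + 1410 + 1501 = 7447 mm.

7447 mm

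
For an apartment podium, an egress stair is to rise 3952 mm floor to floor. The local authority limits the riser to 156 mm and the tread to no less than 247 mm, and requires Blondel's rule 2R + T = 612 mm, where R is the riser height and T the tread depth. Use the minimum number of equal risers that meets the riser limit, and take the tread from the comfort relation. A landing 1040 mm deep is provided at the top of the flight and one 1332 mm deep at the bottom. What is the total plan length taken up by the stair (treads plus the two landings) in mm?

10072 mm

At most 156 each: 3952/156 = 25.33, giving 26 risers.
Riser R = 3952 / 26 = 152 mm, within the 156 mm limit.
Tread T = 612 − 2 × 152 = 308 mm (≥ 247 mm).
Going = (26 − 1) × 308 = 7700 mm.
Enclosure = 7700 + 1040 + 1332 = 10072 mm.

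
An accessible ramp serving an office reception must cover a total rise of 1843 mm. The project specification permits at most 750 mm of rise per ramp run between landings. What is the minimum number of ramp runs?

⌈1843/750⌉ = 3 ramp runs.

3 runs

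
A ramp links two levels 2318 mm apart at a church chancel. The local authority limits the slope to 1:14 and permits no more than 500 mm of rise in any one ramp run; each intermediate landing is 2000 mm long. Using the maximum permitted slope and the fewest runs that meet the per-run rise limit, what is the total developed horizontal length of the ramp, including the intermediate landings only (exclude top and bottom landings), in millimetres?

⌈2318/500⌉ = 5 ramp runs. That means 4 intermediate landings.
Ramp run (horizontal) at 1:14: 2318 × 14 = 32452 mm.
Intermediate landings: 4 × 2000 = 8000 mm.
Total developed length = 32452 + 8000 = 40452 mm.

40452 mm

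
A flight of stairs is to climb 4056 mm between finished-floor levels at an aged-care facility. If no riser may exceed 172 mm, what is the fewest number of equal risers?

24 risers

4056 / 172 = 23.581 → round up to 24 risers.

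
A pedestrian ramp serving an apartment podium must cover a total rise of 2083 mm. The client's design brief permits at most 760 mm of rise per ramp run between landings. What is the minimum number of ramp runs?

2083 / 760 = 2.741 → round up to 3 ramp runs.

3 runs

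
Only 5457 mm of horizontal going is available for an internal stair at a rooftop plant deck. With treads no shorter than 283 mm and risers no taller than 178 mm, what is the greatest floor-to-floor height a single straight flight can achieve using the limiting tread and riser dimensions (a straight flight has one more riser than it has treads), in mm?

Treads that fit: ⌊5457 / 283⌋ = 19.
Risers = treads + 1 = 20.
Maximum height = 20 × 178 = 3560 mm.

3560 mm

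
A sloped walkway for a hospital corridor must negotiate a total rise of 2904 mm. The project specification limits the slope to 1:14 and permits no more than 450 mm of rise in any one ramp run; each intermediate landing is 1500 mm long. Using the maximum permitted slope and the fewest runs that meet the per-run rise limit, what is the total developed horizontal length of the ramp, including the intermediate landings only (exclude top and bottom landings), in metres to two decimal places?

At most 450 each: 2904/450 = 6.45, giving 7 ramp runs. That means 6 intermediate landings.
Ramp run (horizontal) at 1:14: 2904 × 14 = 40656 mm.
6 intermediate landings contribute 6 × 1500 = 9000 mm.
Developed length = 40656 + 9000 = 49656 mm.
= 49.66 m.

49.66 m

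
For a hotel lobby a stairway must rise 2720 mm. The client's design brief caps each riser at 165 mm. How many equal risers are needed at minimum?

⌈2720/165⌉ = 17 risers.

17 risers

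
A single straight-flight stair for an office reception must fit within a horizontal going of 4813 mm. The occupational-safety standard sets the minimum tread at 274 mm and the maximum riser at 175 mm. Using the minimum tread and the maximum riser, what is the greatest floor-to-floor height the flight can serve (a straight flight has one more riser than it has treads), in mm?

3150 mm

4813 / 274 = 17.57, so 17 treads fit.
Risers = treads + 1 = 18.
Maximum height = 18 × 175 = 3150 mm.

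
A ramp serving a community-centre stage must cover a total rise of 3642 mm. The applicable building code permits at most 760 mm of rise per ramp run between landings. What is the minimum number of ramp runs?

5 runs

3642 / 760 = 4.792 → round up to 5 ramp runs.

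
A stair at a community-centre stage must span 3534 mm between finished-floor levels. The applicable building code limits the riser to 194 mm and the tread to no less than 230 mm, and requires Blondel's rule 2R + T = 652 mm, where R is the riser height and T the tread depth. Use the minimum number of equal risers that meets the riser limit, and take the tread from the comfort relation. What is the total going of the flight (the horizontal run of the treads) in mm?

5040 mm

At most 194 each: 3534/194 = 18.22, giving 19 risers.
Riser R = 3534 / 19 = 186 mm, within the 194 mm limit.
From 2R + T = 652: T = 652 − 372 = 280 mm.
19 risers give 18 treads; going = 18 × 280 = 5040 mm.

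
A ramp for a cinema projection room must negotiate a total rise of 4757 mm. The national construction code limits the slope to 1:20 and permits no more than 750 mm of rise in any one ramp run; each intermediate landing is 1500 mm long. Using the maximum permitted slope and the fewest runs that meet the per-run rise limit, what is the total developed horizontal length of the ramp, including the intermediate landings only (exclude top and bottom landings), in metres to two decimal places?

104.14 m

4757 / 750 = 6.343 → round up to 7 ramp runs. That means 6 intermediate landings.
Ramp run (horizontal) at 1:20: 4757 × 20 = 95140 mm.
6 intermediate landings contribute 6 × 1500 = 9000 mm.
Total developed length = 95140 + 9000 = 104140 mm.
= 104.14 m.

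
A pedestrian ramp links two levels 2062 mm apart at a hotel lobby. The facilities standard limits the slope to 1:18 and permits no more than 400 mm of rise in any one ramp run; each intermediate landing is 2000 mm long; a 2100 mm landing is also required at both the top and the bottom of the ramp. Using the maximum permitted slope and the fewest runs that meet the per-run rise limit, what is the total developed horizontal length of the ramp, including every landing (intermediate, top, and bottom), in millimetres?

At most 400 each: 2062/400 = 5.16, giving 6 ramp runs. That means 5 intermediate landings.
Ramp run (horizontal) at 1:18: 2062 × 18 = 37116 mm.
Intermediate landings: 5 × 2000 = 10000 mm.
Top and bottom landings: 2 × 2100 = 4200 mm.
Total = 37116 + 10000 + 4200 = 51316 mm.

51316 mm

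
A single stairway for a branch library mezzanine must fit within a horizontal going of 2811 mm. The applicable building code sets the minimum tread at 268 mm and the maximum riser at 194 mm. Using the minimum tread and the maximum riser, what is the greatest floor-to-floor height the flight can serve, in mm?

Treads that fit: ⌊2811 / 268⌋ = 10.
Risers = treads + 1 = 11.
Maximum height = 11 × 194 = 2134 mm.

2134 mm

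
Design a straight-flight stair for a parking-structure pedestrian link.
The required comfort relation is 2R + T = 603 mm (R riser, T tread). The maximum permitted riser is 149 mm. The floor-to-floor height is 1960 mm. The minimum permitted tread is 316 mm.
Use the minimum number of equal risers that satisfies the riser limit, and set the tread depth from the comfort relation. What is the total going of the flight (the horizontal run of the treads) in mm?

4199 mm

⌈1960/149⌉ = 14 risers.
Each riser is 1960/14 = 140 mm (≤ 149 mm).
From 2R + T = 603: T = 603 − 280 = 323 mm.
Going = (14 − 1) × 323 = 4199 mm.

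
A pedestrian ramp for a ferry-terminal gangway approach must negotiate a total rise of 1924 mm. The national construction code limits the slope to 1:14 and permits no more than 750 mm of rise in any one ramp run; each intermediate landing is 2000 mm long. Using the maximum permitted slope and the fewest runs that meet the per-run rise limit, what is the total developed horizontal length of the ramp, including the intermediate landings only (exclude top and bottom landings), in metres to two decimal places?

30.94 m

At most 750 each: 1924/750 = 2.57, giving 3 ramp runs. That means 2 intermediate landings.
Horizontal run for 1924 mm of rise at 1:14 is 1924 × 14 = 26936 mm.
2 intermediate landings contribute 2 × 2000 = 4000 mm.
Developed length = 26936 + 4000 = 30936 mm.
= 30.94 m.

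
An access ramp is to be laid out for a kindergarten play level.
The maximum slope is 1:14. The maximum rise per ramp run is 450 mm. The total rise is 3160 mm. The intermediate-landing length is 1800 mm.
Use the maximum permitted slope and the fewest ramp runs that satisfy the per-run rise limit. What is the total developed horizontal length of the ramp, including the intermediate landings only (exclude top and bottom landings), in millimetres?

56840 mm

3160 / 450 = 7.02, so 8 ramp runs are needed. That means 7 intermediate landings.
Ramp run (horizontal) at 1:14: 3160 × 14 = 44240 mm.
7 intermediate landings contribute 7 × 1800 = 12600 mm.
Developed length = 44240 + 12600 = 56840 mm.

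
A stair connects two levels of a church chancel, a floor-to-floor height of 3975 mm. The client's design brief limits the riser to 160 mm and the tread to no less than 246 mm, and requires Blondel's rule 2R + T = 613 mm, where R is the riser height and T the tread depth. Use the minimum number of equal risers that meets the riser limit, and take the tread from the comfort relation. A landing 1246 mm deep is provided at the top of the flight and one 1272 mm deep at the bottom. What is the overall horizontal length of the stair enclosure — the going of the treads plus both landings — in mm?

⌈3975/160⌉ = 25 risers.
Each riser is 3975/25 = 159 mm (≤ 160 mm).
T = 613 − 2·159 = 295 mm, which satisfies the 246 mm minimum.
Treads = 25 − 1 = 24; going = 24 × 295 = 7080 mm.
Enclosure = 7080 + 1246 + 1272 = 9598 mm.

9598 mm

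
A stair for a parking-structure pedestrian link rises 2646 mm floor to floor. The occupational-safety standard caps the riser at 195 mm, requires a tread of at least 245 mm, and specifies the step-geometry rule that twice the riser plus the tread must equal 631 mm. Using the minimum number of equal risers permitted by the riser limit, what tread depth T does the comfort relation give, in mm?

253 mm

2646 / 195 = 13.569 → round up to 14 risers.
R = 2646 ÷ 14 = 189 mm.
T = 631 − 2·189 = 253 mm, which satisfies the 245 mm minimum.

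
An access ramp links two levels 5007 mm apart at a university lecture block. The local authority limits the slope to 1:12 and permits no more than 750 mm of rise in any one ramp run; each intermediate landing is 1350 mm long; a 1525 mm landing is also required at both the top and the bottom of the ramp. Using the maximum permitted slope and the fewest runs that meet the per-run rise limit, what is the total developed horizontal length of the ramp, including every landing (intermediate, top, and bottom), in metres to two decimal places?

71.23 m

5007 / 750 = 6.676 → round up to 7 ramp runs. That means 6 intermediate landings.
Horizontal run for 5007 mm of rise at 1:12 is 5007 × 12 = 60084 mm.
Intermediate landings: 6 × 1350 = 8100 mm.
Top and bottom landings: 2 × 1525 = 3050 mm.
Total = 60084 + 8100 + 3050 = 71234 mm.
= 71.23 m.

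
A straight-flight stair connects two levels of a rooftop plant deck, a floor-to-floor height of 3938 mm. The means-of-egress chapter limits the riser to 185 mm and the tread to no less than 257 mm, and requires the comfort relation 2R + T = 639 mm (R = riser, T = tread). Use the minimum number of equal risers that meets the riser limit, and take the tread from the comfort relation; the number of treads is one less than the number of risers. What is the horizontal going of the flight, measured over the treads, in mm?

5901 mm

3938 / 185 = 21.286 → round up to 22 risers.
R = 3938 ÷ 22 = 179 mm.
From 2R + T = 639: T = 639 − 358 = 281 mm.
22 risers give 21 treads; going = 21 × 281 = 5901 mm.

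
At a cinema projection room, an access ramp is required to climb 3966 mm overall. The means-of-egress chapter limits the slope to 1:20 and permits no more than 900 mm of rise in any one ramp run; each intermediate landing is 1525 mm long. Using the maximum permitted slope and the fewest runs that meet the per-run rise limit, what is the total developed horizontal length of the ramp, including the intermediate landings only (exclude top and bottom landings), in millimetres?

85420 mm

3966 / 900 = 4.407 → round up to 5 ramp runs. That means 4 intermediate landings.
Ramp run (horizontal) at 1:20: 3966 × 20 = 79320 mm.
Intermediate landings: 4 × 1525 = 6100 mm.
Total developed length = 79320 + 6100 = 85420 mm.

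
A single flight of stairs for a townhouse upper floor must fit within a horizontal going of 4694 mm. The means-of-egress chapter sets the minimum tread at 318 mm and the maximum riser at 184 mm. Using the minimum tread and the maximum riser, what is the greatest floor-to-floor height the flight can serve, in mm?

4694 / 318 = 14.76, so 14 treads fit.
Risers = treads + 1 = 15.
Maximum height = 15 × 184 = 2760 mm.

2760 mm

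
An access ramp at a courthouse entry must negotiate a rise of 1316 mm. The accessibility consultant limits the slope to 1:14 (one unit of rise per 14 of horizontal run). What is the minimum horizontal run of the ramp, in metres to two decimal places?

18.42 m

Run = rise × 14 = 1316 × 14 = 18424 mm.
18424 mm = 18.42 m.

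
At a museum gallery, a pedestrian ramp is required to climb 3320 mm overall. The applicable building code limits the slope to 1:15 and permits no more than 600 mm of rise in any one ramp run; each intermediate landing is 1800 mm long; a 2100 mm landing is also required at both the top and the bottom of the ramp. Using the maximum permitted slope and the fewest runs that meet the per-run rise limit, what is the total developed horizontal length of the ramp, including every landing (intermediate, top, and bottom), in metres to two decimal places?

63.00 m

At most 600 each: 3320/600 = 5.53, giving 6 ramp runs. That means 5 intermediate landings.
Horizontal run for 3320 mm of rise at 1:15 is 3320 × 15 = 49800 mm.
5 intermediate landings contribute 5 × 1800 = 9000 mm.
Top and bottom landings: 2 × 2100 = 4200 mm.
Total = 49800 + 9000 + 4200 = 63000 mm.
= 63.00 m.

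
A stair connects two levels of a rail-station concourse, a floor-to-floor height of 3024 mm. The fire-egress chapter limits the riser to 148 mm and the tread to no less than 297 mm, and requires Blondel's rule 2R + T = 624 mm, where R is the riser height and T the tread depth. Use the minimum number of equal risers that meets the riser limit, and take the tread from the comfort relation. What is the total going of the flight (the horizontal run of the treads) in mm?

6720 mm

3024 / 148 = 20.432 → round up to 21 risers.
Riser R = 3024 / 21 = 144 mm, within the 148 mm limit.
Tread T = 624 − 2 × 144 = 336 mm (≥ 297 mm).
Going = (21 − 1) × 336 = 6720 mm.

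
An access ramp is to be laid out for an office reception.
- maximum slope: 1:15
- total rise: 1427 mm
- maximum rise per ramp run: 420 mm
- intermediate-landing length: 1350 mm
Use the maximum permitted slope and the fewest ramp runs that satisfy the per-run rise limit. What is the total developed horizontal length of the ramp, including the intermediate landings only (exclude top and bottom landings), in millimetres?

1427 / 420 = 3.398 → round up to 4 ramp runs. That means 3 intermediate landings.
Horizontal run for 1427 mm of rise at 1:15 is 1427 × 15 = 21405 mm.
3 intermediate landings contribute 3 × 1350 = 4050 mm.
Total developed length = 21405 + 4050 = 25455 mm.

25455 mm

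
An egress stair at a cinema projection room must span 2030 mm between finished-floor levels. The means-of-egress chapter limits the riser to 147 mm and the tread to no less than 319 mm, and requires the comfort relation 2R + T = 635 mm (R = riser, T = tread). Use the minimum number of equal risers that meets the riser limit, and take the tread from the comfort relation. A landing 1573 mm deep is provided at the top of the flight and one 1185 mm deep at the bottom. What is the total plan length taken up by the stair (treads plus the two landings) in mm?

7243 mm

2030 / 147 = 13.81, so 14 risers are needed.
Riser R = 2030 / 14 = 145 mm, within the 147 mm limit.
From 2R + T = 635: T = 635 − 290 = 345 mm.
Going = (14 − 1) × 345 = 4485 mm.
Enclosure = 4485 + 1573 + 1185 = 7243 mm.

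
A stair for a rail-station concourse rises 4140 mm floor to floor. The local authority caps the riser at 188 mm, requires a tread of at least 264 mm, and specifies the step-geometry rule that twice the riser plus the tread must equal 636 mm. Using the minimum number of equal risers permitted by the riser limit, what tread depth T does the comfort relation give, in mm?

At most 188 each: 4140/188 = 22.02, giving 23 risers.
Riser R = 4140 / 23 = 180 mm, within the 188 mm limit.
From 2R + T = 636: T = 636 − 360 = 276 mm.

276 mm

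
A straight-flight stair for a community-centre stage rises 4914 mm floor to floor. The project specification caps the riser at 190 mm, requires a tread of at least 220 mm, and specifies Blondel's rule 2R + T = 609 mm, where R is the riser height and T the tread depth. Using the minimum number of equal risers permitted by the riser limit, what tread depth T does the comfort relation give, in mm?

At most 190 each: 4914/190 = 25.86, giving 26 risers.
Riser R = 4914 / 26 = 189 mm, within the 190 mm limit.
From 2R + T = 609: T = 609 − 378 = 231 mm.

231 mm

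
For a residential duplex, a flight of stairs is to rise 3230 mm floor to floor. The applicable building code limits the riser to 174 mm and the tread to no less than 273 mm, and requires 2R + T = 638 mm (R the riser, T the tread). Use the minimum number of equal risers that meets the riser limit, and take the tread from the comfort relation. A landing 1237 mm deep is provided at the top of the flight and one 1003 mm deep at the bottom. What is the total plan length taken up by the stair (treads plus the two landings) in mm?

3230 / 174 = 18.56, so 19 risers are needed.
R = 3230 ÷ 19 = 170 mm.
T = 638 − 2·170 = 298 mm, which satisfies the 273 mm minimum.
Treads = 19 − 1 = 18; going = 18 × 298 = 5364 mm.
Enclosure = 5364 + 1237 + 1003 = 7604 mm.

7604 mm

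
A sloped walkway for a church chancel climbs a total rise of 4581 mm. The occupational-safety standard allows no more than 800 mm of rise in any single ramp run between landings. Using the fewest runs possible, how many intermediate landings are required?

5 intermediate landings

At most 800 each: 4581/800 = 5.73, giving 6 ramp runs.
6 runs are separated by 5 intermediate landings.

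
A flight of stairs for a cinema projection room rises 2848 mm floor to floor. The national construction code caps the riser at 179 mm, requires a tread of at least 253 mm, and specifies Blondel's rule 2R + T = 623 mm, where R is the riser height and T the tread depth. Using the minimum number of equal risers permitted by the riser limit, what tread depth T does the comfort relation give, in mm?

267 mm

At most 179 each: 2848/179 = 15.91, giving 16 risers.
R = 2848 ÷ 16 = 178 mm.
From 2R + T = 623: T = 623 − 356 = 267 mm.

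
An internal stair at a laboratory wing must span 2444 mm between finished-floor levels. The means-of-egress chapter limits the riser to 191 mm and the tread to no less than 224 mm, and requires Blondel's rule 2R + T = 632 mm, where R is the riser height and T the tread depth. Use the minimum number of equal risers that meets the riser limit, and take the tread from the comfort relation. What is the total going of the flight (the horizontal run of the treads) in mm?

At most 191 each: 2444/191 = 12.80, giving 13 risers.
Riser R = 2444 / 13 = 188 mm, within the 191 mm limit.
T = 632 − 2·188 = 256 mm, which satisfies the 224 mm minimum.
Treads = 13 − 1 = 12; going = 12 × 256 = 3072 mm.

3072 mm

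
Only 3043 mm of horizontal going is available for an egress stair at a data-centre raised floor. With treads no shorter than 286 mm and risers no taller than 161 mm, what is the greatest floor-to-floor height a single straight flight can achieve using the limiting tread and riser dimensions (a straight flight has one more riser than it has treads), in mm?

3043 / 286 = 10.64, so 10 treads fit.
Risers = treads + 1 = 11.
Maximum height = 11 × 161 = 1771 mm.

1771 mm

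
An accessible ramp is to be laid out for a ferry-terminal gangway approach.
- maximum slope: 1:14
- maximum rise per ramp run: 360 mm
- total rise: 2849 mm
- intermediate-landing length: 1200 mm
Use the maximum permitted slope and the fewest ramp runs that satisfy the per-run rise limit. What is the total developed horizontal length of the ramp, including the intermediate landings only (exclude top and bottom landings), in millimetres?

2849 / 360 = 7.914 → round up to 8 ramp runs. That means 7 intermediate landings.
Ramp run (horizontal) at 1:14: 2849 × 14 = 39886 mm.
Intermediate landings: 7 × 1200 = 8400 mm.
Total developed length = 39886 + 8400 = 48286 mm.

48286 mm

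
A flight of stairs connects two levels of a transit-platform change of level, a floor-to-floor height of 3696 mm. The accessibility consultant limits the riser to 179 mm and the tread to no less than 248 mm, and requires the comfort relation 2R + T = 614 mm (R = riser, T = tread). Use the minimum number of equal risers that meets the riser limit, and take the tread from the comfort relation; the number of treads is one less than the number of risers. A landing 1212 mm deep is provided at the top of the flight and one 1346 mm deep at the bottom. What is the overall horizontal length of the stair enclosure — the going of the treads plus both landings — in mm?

At most 179 each: 3696/179 = 20.65, giving 21 risers.
Riser R = 3696 / 21 = 176 mm, within the 179 mm limit.
T = 614 − 2·176 = 262 mm, which satisfies the 248 mm minimum.
Treads = 21 − 1 = 20; going = 20 × 262 = 5240 mm.
Add landings: 5240 + 1212 + 1346 = 7798 mm.

7798 mm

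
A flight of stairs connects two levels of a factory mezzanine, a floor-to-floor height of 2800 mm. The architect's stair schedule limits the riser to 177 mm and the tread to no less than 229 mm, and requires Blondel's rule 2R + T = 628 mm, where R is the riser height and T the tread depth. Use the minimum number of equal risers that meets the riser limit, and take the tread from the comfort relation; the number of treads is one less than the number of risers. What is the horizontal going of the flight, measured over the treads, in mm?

⌈2800/177⌉ = 16 risers.
Riser R = 2800 / 16 = 175 mm, within the 177 mm limit.
Tread T = 628 − 2 × 175 = 278 mm (≥ 229 mm).
16 risers give 15 treads; going = 15 × 278 = 4170 mm.

4170 mm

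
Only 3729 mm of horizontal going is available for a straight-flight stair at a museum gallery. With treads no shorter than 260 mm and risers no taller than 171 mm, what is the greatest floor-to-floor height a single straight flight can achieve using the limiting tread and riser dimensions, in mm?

3729 / 260 = 14.34, so 14 treads fit.
Risers = treads + 1 = 15.
Maximum height = 15 × 171 = 2565 mm.

2565 mm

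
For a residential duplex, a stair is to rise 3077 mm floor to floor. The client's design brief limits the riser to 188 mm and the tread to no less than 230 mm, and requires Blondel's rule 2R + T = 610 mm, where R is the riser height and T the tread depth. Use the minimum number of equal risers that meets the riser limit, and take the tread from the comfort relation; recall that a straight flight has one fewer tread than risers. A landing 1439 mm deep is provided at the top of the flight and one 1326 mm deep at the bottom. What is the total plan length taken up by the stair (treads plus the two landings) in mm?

6733 mm

3077 / 188 = 16.37, so 17 risers are needed.
R = 3077 ÷ 17 = 181 mm.
From 2R + T = 610: T = 610 − 362 = 248 mm.
Going = (17 − 1) × 248 = 3968 mm.
Enclosure = 3968 + 1439 + 1326 = 6733 mm.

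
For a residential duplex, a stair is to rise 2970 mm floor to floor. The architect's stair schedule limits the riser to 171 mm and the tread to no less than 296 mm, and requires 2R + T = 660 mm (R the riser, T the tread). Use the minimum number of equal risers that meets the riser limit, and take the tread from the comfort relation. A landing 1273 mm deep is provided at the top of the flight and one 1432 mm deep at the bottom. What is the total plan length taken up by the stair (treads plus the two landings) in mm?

⌈2970/171⌉ = 18 risers.
R = 2970 ÷ 18 = 165 mm.
T = 660 − 2·165 = 330 mm, which satisfies the 296 mm minimum.
Treads = 18 − 1 = 17; going = 17 × 330 = 5610 mm.
Enclosure = 5610 + 1273 + 1432 = 8315 mm.

8315 mm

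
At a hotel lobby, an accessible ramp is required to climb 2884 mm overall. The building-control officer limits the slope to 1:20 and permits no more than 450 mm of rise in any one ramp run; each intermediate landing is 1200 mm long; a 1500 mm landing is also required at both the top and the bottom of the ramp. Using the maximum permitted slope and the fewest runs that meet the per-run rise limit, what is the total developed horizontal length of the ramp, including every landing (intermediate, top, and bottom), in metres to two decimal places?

67.88 m

2884 / 450 = 6.409 → round up to 7 ramp runs. That means 6 intermediate landings.
Horizontal run for 2884 mm of rise at 1:20 is 2884 × 20 = 57680 mm.
6 intermediate landings contribute 6 × 1200 = 7200 mm.
Top and bottom landings: 2 × 1500 = 3000 mm.
Total = 57680 + 7200 + 3000 = 67880 mm.
= 67.88 m.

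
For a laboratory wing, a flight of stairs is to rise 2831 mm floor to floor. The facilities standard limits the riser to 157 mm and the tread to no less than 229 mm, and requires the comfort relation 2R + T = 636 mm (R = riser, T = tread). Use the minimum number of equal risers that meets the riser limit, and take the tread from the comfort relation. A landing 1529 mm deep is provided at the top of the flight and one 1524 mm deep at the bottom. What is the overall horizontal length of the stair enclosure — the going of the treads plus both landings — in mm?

At most 157 each: 2831/157 = 18.03, giving 19 risers.
R = 2831 ÷ 19 = 149 mm.
Tread T = 636 − 2 × 149 = 338 mm (≥ 229 mm).
Treads = 19 − 1 = 18; going = 18 × 338 = 6084 mm.
Add landings: 6084 + 1529 + 1524 = 9137 mm.

9137 mm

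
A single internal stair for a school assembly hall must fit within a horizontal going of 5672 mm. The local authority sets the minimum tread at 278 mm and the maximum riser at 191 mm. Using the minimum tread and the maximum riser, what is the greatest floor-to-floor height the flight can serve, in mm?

4011 mm

Treads that fit: ⌊5672 / 278⌋ = 20.
Risers = treads + 1 = 21.
Maximum height = 21 × 191 = 4011 mm.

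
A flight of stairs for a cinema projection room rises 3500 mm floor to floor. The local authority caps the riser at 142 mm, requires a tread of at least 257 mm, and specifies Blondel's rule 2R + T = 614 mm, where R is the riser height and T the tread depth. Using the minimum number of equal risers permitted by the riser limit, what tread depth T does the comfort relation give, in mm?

3500 / 142 = 24.648 → round up to 25 risers.
R = 3500 ÷ 25 = 140 mm.
Tread T = 614 − 2 × 140 = 334 mm (≥ 257 mm).

334 mm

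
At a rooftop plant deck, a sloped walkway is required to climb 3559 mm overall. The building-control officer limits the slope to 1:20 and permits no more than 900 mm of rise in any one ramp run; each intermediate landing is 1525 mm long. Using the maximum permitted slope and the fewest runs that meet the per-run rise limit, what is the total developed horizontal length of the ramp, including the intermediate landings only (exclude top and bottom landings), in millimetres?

3559 / 900 = 3.95, so 4 ramp runs are needed. That means 3 intermediate landings.
Ramp run (horizontal) at 1:20: 3559 × 20 = 71180 mm.
Intermediate landings: 3 × 1525 = 4575 mm.
Total developed length = 71180 + 4575 = 75755 mm.

75755 mm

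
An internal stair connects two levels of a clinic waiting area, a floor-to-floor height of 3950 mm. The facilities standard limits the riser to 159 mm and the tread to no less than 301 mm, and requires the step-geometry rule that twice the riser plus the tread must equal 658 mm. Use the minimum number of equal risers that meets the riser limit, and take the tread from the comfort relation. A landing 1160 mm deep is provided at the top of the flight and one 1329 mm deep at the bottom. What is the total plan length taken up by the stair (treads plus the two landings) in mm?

3950 / 159 = 24.843 → round up to 25 risers.
Riser R = 3950 / 25 = 158 mm, within the 159 mm limit.
From 2R + T = 658: T = 658 − 316 = 342 mm.
Going = (25 − 1) × 342 = 8208 mm.
Enclosure = 8208 + 1160 + 1329 = 10697 mm.

10697 mm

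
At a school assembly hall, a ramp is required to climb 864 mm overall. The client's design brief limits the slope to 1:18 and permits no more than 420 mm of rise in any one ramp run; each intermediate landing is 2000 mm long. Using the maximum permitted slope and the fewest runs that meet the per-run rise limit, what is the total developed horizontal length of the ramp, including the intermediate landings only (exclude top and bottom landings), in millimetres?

At most 420 each: 864/420 = 2.06, giving 3 ramp runs. That means 2 intermediate landings.
Horizontal run for 864 mm of rise at 1:18 is 864 × 18 = 15552 mm.
2 intermediate landings contribute 2 × 2000 = 4000 mm.
Developed length = 15552 + 4000 = 19552 mm.

19552 mm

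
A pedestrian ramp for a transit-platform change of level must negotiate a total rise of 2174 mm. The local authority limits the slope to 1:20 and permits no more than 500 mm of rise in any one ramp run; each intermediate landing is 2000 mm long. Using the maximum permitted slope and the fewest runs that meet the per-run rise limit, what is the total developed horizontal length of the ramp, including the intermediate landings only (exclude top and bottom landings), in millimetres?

⌈2174/500⌉ = 5 ramp runs. That means 4 intermediate landings.
Horizontal run for 2174 mm of rise at 1:20 is 2174 × 20 = 43480 mm.
4 intermediate landings contribute 4 × 2000 = 8000 mm.
Total developed length = 43480 + 8000 = 51480 mm.

51480 mm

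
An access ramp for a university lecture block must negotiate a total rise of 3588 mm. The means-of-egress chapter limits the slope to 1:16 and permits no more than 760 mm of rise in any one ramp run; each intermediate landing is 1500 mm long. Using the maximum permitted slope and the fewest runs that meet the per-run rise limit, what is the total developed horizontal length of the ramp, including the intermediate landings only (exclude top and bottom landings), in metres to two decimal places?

63.41 m

3588 / 760 = 4.721 → round up to 5 ramp runs. That means 4 intermediate landings.
Horizontal run for 3588 mm of rise at 1:16 is 3588 × 16 = 57408 mm.
4 intermediate landings contribute 4 × 1500 = 6000 mm.
Total developed length = 57408 + 6000 = 63408 mm.
= 63.41 m.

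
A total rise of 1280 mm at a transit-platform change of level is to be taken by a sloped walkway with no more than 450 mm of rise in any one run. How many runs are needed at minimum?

1280 / 450 = 2.844 → round up to 3 ramp runs.

3 runs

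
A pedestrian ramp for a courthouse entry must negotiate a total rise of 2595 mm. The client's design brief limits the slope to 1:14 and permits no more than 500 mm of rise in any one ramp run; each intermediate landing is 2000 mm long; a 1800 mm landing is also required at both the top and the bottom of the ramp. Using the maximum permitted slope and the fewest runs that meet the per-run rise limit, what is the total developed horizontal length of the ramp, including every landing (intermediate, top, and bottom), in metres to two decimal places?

49.93 m

⌈2595/500⌉ = 6 ramp runs. That means 5 intermediate landings.
Horizontal run for 2595 mm of rise at 1:14 is 2595 × 14 = 36330 mm.
5 intermediate landings contribute 5 × 2000 = 10000 mm.
Top and bottom landings: 2 × 1800 = 3600 mm.
Total = 36330 + 10000 + 3600 = 49930 mm.
= 49.93 m.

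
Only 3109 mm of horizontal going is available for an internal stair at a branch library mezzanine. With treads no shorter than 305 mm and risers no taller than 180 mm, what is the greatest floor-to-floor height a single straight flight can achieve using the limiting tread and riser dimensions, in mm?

3109 / 305 = 10.19, so 10 treads fit.
Risers = treads + 1 = 11.
Maximum height = 11 × 180 = 1980 mm.

1980 mm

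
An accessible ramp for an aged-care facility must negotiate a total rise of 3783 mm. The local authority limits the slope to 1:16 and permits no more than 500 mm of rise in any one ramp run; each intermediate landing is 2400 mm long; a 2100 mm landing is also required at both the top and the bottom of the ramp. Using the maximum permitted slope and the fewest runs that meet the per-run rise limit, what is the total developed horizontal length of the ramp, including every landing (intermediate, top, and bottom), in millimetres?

3783 / 500 = 7.566 → round up to 8 ramp runs. That means 7 intermediate landings.
Horizontal run for 3783 mm of rise at 1:16 is 3783 × 16 = 60528 mm.
Intermediate landings: 7 × 2400 = 16800 mm.
Top and bottom landings: 2 × 2100 = 4200 mm.
Total = 60528 + 16800 + 4200 = 81528 mm.

81528 mm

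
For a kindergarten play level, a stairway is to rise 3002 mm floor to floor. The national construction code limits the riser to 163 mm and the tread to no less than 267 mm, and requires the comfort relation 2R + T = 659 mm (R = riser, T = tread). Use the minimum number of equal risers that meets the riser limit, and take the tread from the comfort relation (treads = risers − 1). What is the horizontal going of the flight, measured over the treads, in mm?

3002 / 163 = 18.417 → round up to 19 risers.
Riser R = 3002 / 19 = 158 mm, within the 163 mm limit.
Tread T = 659 − 2 × 158 = 343 mm (≥ 267 mm).
Treads = 19 − 1 = 18; going = 18 × 343 = 6174 mm.

6174 mm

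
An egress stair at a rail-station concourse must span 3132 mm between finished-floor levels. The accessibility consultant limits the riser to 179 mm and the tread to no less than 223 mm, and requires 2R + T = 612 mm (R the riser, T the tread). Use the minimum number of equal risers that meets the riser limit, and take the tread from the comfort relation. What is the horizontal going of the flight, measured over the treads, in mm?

4488 mm

⌈3132/179⌉ = 18 risers.
Each riser is 3132/18 = 174 mm (≤ 179 mm).
T = 612 − 2·174 = 264 mm, which satisfies the 223 mm minimum.
Treads = 18 − 1 = 17; going = 17 × 264 = 4488 mm.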